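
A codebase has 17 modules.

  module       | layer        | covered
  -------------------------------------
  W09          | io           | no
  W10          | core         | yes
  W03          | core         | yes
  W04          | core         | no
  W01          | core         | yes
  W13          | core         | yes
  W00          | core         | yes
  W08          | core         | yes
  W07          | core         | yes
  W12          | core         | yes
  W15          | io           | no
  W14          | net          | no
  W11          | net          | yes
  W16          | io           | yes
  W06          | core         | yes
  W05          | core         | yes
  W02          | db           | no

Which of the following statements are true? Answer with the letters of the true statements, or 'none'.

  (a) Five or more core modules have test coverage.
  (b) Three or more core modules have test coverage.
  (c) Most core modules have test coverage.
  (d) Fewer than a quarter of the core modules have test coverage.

|A| = 11, |A ∩ B| = 10, |A ∖ B| = 1.
(a) |A ∩ B| ≥ 5: holds.
(b) |A ∩ B| ≥ 3: holds.
(c) |A ∩ B| > |A ∖ B|: holds.
(d) |A ∩ B| / |A| < 1/4: fails.

(a), (b), (c)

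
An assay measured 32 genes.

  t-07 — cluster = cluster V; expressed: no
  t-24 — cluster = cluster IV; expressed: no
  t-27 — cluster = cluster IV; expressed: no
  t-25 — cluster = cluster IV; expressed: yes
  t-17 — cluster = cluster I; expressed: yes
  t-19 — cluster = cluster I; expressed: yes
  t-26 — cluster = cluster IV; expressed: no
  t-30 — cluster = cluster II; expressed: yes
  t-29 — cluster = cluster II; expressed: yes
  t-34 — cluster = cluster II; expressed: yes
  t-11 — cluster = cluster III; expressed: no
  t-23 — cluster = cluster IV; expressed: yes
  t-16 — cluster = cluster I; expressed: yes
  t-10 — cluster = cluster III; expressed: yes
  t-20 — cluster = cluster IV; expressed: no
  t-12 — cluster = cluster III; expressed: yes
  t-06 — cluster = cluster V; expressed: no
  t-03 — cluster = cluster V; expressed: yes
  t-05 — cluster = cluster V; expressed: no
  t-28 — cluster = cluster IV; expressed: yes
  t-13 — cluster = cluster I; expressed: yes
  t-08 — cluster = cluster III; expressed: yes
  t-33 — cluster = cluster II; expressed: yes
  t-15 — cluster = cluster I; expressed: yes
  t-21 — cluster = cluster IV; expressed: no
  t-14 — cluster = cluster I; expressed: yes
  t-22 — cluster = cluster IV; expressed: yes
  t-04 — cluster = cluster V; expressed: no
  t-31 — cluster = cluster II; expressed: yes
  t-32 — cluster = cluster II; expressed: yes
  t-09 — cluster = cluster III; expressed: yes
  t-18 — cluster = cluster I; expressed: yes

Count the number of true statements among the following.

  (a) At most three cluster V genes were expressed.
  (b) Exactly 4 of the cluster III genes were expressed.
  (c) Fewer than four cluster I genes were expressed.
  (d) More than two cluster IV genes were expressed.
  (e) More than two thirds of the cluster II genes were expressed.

(a) cluster V: |A| = 5, |A ∩ B| = 1; needs |A ∩ B| ≤ 3 — true.
(b) cluster III: |A| = 5, |A ∩ B| = 4; needs |A ∩ B| = 4 — true.
(c) cluster I: |A| = 7, |A ∩ B| = 7; needs |A ∩ B| < 4 — false.
(d) cluster IV: |A| = 9, |A ∩ B| = 4; needs |A ∩ B| > 2 — true.
(e) cluster II: |A| = 6, |A ∩ B| = 6; needs |A ∩ B| / |A| > 2/3 — true.

4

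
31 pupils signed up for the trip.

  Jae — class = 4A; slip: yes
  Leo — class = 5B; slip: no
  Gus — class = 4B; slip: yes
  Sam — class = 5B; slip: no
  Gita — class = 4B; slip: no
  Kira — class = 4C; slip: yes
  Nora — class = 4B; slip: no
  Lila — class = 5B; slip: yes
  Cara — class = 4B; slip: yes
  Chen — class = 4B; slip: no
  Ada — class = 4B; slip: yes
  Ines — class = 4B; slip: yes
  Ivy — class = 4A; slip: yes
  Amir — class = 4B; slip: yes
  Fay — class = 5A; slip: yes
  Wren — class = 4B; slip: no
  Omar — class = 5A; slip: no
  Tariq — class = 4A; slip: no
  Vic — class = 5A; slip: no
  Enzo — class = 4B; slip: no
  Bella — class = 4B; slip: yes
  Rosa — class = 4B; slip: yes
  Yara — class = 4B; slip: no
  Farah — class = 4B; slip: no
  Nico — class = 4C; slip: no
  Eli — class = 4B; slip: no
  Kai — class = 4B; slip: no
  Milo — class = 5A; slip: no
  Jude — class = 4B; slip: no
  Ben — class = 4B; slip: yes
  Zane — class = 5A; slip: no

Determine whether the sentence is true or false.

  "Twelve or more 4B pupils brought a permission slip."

False

'Twelve or more 4B pupils brought a permission slip' holds iff |A ∩ B| ≥ 12.
|A| = 18, |A ∩ B| = 8, |A ∖ B| = 10.
|A ∩ B| = 8, so the statement is false.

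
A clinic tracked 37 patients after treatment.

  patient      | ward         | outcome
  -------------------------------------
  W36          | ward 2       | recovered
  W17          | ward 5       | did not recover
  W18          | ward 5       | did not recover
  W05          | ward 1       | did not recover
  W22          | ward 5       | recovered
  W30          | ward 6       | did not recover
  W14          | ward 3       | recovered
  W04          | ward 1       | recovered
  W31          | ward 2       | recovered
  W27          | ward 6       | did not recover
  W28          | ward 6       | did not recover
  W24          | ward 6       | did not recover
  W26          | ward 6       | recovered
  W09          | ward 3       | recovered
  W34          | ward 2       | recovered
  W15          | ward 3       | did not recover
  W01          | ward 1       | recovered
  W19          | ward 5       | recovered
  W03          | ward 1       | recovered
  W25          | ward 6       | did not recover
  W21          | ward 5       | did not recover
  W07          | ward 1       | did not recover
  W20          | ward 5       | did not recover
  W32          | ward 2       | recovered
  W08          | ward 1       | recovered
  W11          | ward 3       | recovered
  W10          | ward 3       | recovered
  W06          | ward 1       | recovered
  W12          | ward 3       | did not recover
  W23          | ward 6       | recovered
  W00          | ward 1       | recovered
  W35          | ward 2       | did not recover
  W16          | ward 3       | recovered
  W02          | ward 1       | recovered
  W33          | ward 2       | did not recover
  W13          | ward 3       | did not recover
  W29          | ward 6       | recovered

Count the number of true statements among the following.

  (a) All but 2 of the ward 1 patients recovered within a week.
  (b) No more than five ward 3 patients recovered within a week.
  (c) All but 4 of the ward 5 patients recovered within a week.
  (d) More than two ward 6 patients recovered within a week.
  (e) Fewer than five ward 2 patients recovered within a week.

(a) ward 1: |A| = 9, |A ∩ B| = 7; needs |A ∖ B| = 2 — true.
(b) ward 3: |A| = 8, |A ∩ B| = 5; needs |A ∩ B| ≤ 5 — true.
(c) ward 5: |A| = 6, |A ∩ B| = 2; needs |A ∖ B| = 4 — true.
(d) ward 6: |A| = 8, |A ∩ B| = 3; needs |A ∩ B| > 2 — true.
(e) ward 2: |A| = 6, |A ∩ B| = 4; needs |A ∩ B| < 5 — true.

5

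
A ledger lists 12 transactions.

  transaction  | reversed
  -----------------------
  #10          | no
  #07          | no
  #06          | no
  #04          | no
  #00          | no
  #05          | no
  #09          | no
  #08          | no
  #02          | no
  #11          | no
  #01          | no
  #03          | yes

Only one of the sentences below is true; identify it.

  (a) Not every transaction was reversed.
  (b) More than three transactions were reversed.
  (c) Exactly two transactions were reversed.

(a)

|A| = 12, |A ∩ B| = 1, |A ∖ B| = 11.
(a) requires A ⊄ B (|A ∖ B| ≥ 1): true.
(b) requires |A ∩ B| > 3: false.
(c) requires |A ∩ B| = 2: false.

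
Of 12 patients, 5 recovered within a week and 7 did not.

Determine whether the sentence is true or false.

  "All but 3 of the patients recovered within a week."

False

'All but 3 of the patients recovered within a week' holds iff |A ∖ B| = 3.
|A| = 12, |A ∩ B| = 5, |A ∖ B| = 7.
|A ∖ B| = 7, so the statement is false.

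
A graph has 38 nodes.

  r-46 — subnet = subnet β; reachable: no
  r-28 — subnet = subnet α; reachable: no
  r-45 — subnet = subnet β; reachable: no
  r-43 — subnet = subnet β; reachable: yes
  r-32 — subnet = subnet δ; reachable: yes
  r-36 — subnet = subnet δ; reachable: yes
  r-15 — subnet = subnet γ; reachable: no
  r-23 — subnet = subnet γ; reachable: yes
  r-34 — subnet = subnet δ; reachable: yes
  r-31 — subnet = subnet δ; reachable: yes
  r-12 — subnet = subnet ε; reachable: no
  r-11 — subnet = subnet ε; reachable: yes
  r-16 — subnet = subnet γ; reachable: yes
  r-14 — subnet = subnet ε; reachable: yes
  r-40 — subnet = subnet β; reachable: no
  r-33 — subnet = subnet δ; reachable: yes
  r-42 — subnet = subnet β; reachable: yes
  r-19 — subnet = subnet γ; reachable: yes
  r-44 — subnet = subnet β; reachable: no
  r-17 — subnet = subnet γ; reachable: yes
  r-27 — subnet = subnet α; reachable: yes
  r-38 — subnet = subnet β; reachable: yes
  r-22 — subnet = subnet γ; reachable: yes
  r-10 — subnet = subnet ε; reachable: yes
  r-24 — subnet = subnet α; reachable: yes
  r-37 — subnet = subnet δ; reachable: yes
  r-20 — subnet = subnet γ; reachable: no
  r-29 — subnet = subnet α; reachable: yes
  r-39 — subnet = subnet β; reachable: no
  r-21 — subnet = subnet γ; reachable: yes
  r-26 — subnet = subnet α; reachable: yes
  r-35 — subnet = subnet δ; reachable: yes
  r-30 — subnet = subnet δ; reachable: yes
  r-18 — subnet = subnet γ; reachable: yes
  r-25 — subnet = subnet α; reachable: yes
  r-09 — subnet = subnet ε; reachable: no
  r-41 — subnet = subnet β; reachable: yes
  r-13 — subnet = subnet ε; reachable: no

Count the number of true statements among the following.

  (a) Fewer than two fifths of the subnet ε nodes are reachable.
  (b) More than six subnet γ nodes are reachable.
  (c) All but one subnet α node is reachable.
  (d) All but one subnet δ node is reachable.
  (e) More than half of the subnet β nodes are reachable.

(a) subnet ε: |A| = 6, |A ∩ B| = 3; needs |A ∩ B| / |A| < 2/5 — false.
(b) subnet γ: |A| = 9, |A ∩ B| = 7; needs |A ∩ B| > 6 — true.
(c) subnet α: |A| = 6, |A ∩ B| = 5; needs |A ∖ B| = 1 — true.
(d) subnet δ: |A| = 8, |A ∩ B| = 8; needs |A ∖ B| = 1 — false.
(e) subnet β: |A| = 9, |A ∩ B| = 4; needs |A ∩ B| > |A ∖ B| — false.

2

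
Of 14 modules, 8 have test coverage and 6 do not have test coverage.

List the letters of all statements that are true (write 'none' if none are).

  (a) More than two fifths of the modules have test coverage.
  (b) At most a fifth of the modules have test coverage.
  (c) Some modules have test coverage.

(a), (c)

|A| = 14, |A ∩ B| = 8, |A ∖ B| = 6.
(a) |A ∩ B| / |A| > 2/5: holds.
(b) |A ∩ B| / |A| ≤ 1/5: fails.
(c) A ∩ B ≠ ∅ (|A ∩ B| ≥ 1): holds.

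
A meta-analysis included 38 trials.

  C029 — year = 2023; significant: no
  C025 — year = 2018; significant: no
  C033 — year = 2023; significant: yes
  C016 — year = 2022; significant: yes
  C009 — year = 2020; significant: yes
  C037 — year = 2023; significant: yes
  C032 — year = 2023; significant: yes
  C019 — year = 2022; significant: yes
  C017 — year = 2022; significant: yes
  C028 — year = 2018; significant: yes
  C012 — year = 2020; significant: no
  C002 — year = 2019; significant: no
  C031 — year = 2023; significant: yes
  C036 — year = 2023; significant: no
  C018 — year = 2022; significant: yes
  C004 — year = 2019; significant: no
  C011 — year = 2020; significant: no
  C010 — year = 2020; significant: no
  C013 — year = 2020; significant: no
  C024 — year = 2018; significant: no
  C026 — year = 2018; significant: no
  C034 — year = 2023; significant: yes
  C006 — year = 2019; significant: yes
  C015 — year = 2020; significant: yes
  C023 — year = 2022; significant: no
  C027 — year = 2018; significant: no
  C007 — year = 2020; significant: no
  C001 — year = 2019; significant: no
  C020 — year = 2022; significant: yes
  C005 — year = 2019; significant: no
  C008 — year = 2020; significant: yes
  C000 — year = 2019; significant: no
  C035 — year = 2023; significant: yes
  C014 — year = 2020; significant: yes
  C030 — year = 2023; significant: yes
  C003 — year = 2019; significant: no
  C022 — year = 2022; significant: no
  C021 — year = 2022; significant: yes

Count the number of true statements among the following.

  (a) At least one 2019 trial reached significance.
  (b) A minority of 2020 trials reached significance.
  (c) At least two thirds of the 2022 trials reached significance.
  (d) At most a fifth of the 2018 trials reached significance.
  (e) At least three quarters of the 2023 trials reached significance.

5

(a) 2019: |A| = 7, |A ∩ B| = 1; needs A ∩ B ≠ ∅ (|A ∩ B| ≥ 1) — true.
(b) 2020: |A| = 9, |A ∩ B| = 4; needs |A ∩ B| < |A ∖ B| — true.
(c) 2022: |A| = 8, |A ∩ B| = 6; needs |A ∩ B| / |A| ≥ 2/3 — true.
(d) 2018: |A| = 5, |A ∩ B| = 1; needs |A ∩ B| / |A| ≤ 1/5 — true.
(e) 2023: |A| = 9, |A ∩ B| = 7; needs |A ∩ B| / |A| ≥ 3/4 — true.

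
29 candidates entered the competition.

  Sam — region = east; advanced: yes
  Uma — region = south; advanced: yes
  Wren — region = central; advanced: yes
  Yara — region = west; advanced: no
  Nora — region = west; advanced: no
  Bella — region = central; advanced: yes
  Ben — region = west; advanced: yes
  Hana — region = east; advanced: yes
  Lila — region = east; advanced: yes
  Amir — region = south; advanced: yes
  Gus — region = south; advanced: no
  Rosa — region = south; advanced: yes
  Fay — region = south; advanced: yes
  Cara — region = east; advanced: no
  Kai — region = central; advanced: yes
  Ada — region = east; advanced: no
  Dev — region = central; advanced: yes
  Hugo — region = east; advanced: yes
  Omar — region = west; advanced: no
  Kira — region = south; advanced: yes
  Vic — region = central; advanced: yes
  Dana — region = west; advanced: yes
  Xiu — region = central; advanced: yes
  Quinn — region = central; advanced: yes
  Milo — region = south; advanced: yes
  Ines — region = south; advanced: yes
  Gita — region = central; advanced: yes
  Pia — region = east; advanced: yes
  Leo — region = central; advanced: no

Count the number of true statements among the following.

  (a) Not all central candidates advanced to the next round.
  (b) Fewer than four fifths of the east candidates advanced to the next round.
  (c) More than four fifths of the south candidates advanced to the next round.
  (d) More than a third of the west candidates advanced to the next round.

4

(a) central: |A| = 9, |A ∩ B| = 8; needs A ⊄ B (|A ∖ B| ≥ 1) — true.
(b) east: |A| = 7, |A ∩ B| = 5; needs |A ∩ B| / |A| < 4/5 — true.
(c) south: |A| = 8, |A ∩ B| = 7; needs |A ∩ B| / |A| > 4/5 — true.
(d) west: |A| = 5, |A ∩ B| = 2; needs |A ∩ B| / |A| > 1/3 — true.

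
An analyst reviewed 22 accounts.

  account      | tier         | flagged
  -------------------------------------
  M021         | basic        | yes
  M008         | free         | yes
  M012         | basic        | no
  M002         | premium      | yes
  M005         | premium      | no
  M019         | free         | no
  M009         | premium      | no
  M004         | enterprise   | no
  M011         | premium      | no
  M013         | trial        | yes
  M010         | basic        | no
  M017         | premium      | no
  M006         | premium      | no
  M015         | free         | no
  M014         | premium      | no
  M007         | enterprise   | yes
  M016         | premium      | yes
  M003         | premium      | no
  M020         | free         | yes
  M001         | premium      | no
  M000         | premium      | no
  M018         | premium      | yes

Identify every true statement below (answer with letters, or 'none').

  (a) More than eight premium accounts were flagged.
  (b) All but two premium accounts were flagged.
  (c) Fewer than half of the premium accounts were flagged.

|A| = 12, |A ∩ B| = 3, |A ∖ B| = 9.
(a) |A ∩ B| > 8: fails.
(b) |A ∖ B| = 2: fails.
(c) |A ∩ B| < |A ∖ B|: holds.

(c)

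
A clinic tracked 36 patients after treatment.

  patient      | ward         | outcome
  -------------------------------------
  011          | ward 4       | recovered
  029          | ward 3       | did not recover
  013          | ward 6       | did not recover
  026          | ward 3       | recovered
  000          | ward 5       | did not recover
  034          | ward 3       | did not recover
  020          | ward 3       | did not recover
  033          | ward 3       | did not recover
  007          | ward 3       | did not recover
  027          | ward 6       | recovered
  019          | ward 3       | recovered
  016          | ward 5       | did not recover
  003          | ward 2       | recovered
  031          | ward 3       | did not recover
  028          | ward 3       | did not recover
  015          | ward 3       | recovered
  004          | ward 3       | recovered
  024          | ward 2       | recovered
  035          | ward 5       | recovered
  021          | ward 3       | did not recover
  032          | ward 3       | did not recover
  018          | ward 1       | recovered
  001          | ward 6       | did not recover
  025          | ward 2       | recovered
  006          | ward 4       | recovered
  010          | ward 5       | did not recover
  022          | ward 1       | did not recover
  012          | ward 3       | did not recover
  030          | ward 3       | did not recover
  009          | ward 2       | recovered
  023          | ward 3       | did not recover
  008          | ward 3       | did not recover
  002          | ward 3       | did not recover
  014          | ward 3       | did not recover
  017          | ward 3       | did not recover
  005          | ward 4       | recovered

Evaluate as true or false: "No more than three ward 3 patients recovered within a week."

The determiner here denotes the relation: |A ∩ B| ≤ 3.
|A| = 20, |A ∩ B| = 4, |A ∖ B| = 16.
|A ∩ B| = 4, so the statement is false.

False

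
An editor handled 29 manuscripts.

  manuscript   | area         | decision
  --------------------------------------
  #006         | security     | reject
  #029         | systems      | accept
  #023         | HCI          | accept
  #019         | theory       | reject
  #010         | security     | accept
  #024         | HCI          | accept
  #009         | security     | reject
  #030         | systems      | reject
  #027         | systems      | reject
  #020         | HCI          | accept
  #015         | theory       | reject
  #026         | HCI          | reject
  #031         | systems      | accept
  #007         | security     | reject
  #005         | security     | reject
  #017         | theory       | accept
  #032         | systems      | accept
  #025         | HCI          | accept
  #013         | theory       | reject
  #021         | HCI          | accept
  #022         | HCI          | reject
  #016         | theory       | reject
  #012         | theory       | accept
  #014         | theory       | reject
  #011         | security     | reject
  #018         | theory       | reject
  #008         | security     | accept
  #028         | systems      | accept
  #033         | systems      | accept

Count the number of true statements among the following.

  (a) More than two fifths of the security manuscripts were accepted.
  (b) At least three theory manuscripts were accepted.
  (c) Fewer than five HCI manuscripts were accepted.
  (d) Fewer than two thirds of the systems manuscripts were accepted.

0

(a) security: |A| = 7, |A ∩ B| = 2; needs |A ∩ B| / |A| > 2/5 — false.
(b) theory: |A| = 8, |A ∩ B| = 2; needs |A ∩ B| ≥ 3 — false.
(c) HCI: |A| = 7, |A ∩ B| = 5; needs |A ∩ B| < 5 — false.
(d) systems: |A| = 7, |A ∩ B| = 5; needs |A ∩ B| / |A| < 2/3 — false.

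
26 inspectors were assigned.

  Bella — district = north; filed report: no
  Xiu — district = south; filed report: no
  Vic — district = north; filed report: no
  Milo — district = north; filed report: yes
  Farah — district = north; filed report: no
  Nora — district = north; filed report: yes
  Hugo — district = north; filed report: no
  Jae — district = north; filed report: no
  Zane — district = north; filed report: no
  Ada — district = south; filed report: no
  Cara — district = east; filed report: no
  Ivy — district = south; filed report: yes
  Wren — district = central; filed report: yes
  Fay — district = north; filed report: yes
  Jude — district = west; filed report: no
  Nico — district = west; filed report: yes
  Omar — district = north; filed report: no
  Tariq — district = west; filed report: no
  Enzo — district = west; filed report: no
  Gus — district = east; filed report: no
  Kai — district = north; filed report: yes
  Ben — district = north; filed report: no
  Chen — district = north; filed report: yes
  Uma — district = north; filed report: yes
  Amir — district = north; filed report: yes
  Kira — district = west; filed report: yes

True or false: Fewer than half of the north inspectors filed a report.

True

The determiner here denotes the relation: |A ∩ B| < |A ∖ B|.
|A| = 15, |A ∩ B| = 7, |A ∖ B| = 8.
7 < 8, so the statement is true.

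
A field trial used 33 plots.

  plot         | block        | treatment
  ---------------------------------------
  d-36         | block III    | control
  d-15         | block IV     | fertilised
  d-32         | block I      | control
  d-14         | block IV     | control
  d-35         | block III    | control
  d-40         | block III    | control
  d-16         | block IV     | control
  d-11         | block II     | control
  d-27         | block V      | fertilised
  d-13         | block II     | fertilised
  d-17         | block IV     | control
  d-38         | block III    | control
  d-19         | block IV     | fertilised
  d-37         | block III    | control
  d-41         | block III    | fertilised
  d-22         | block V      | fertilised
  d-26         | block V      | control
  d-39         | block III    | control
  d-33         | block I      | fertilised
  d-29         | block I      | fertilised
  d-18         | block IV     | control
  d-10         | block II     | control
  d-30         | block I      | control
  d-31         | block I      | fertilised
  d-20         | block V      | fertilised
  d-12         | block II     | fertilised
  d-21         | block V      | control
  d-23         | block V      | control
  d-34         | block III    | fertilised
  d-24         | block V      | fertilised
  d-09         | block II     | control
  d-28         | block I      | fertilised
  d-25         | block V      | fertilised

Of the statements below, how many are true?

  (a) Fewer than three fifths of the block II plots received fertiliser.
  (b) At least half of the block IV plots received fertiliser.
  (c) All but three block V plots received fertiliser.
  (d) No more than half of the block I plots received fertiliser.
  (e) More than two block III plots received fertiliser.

(a) block II: |A| = 5, |A ∩ B| = 2; needs |A ∩ B| / |A| < 3/5 — true.
(b) block IV: |A| = 6, |A ∩ B| = 2; needs |A ∩ B| ≥ |A ∖ B| — false.
(c) block V: |A| = 8, |A ∩ B| = 5; needs |A ∖ B| = 3 — true.
(d) block I: |A| = 6, |A ∩ B| = 4; needs |A ∩ B| ≤ |A ∖ B| — false.
(e) block III: |A| = 8, |A ∩ B| = 2; needs |A ∩ B| > 2 — false.

2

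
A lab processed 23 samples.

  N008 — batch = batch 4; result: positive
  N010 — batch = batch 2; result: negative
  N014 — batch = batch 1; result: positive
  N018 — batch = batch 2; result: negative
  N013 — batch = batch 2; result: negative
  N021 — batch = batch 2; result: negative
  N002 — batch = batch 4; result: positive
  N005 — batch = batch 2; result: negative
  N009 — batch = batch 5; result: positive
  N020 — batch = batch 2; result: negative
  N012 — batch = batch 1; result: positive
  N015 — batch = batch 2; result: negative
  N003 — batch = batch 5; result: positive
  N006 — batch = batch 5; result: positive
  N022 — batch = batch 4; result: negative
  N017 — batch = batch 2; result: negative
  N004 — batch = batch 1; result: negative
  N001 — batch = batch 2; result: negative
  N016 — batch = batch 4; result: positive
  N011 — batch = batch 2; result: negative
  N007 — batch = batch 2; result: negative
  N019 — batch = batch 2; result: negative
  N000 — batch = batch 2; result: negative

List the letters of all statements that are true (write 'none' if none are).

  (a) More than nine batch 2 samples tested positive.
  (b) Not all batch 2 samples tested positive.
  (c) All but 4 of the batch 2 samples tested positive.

(b)

|A| = 13, |A ∩ B| = 0, |A ∖ B| = 13.
(a) |A ∩ B| > 9: fails.
(b) A ⊄ B (|A ∖ B| ≥ 1): holds.
(c) |A ∖ B| = 4: fails.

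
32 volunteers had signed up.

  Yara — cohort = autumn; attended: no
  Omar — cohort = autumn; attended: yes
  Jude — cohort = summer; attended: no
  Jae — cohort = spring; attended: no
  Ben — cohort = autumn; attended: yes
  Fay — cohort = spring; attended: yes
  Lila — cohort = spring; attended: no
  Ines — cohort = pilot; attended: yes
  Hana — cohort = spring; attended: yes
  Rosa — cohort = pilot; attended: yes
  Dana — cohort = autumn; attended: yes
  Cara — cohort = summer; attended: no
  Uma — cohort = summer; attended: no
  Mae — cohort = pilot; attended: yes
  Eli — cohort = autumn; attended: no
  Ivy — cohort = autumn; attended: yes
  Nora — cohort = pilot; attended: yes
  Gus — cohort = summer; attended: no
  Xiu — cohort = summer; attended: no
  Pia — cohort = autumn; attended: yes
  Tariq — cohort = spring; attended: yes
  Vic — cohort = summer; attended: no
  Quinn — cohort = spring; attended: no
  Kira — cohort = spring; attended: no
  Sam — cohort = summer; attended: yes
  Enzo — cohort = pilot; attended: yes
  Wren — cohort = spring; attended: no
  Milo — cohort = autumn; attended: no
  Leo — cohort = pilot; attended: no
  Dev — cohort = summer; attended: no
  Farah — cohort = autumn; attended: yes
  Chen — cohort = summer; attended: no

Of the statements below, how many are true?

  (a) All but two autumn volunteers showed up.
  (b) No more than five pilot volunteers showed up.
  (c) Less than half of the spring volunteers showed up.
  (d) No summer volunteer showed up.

(a) autumn: |A| = 9, |A ∩ B| = 6; needs |A ∖ B| = 2 — false.
(b) pilot: |A| = 6, |A ∩ B| = 5; needs |A ∩ B| ≤ 5 — true.
(c) spring: |A| = 8, |A ∩ B| = 3; needs |A ∩ B| < |A ∖ B| — true.
(d) summer: |A| = 9, |A ∩ B| = 1; needs A ∩ B = ∅ (|A ∩ B| = 0) — false.

2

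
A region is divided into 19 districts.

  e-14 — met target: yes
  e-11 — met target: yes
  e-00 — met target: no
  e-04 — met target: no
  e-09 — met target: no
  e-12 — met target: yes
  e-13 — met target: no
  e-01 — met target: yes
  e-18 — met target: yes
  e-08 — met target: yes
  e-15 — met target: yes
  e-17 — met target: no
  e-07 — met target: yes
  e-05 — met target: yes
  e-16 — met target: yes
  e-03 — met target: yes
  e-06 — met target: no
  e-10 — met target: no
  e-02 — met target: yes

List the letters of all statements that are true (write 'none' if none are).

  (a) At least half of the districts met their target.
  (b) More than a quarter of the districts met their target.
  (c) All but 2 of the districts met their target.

(a), (b)

|A| = 19, |A ∩ B| = 12, |A ∖ B| = 7.
(a) |A ∩ B| ≥ |A ∖ B|: holds.
(b) |A ∩ B| / |A| > 1/4: holds.
(c) |A ∖ B| = 2: fails.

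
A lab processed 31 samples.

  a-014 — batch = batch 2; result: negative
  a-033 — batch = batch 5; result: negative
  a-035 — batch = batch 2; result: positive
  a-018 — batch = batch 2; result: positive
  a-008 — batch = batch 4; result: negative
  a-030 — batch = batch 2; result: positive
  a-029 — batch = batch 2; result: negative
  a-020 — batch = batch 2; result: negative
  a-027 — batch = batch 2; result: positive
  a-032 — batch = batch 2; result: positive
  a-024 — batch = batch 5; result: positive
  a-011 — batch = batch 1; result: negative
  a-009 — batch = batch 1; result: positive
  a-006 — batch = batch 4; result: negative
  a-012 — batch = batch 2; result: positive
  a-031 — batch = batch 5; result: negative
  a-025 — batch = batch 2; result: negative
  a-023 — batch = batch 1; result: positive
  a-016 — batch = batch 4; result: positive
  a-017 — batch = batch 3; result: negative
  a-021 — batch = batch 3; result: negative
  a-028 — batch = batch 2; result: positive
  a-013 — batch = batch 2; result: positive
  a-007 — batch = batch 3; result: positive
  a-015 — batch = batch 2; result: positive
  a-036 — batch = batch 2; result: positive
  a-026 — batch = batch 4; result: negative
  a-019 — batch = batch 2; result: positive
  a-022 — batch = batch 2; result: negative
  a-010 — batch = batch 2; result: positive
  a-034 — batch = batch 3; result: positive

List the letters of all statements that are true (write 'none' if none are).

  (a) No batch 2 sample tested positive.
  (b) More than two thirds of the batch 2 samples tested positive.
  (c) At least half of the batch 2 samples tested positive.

|A| = 17, |A ∩ B| = 12, |A ∖ B| = 5.
(a) A ∩ B = ∅ (|A ∩ B| = 0): fails.
(b) |A ∩ B| / |A| > 2/3: holds.
(c) |A ∩ B| ≥ |A ∖ B|: holds.

(b), (c)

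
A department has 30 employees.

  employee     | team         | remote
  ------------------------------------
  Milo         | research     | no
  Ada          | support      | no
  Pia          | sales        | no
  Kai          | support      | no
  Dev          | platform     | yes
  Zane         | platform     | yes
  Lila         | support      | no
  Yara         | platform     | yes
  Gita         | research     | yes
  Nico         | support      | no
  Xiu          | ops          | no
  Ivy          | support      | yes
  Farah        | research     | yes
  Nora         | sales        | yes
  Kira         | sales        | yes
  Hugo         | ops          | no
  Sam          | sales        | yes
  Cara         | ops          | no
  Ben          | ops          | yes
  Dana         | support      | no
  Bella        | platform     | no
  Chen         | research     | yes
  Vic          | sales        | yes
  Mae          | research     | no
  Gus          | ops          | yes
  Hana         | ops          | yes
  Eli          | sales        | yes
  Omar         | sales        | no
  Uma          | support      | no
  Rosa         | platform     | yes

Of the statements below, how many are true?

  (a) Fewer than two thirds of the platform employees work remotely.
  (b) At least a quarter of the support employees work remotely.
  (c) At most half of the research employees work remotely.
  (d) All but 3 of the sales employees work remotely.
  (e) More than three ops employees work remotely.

0

(a) platform: |A| = 5, |A ∩ B| = 4; needs |A ∩ B| / |A| < 2/3 — false.
(b) support: |A| = 7, |A ∩ B| = 1; needs |A ∩ B| / |A| ≥ 1/4 — false.
(c) research: |A| = 5, |A ∩ B| = 3; needs |A ∩ B| ≤ |A ∖ B| — false.
(d) sales: |A| = 7, |A ∩ B| = 5; needs |A ∖ B| = 3 — false.
(e) ops: |A| = 6, |A ∩ B| = 3; needs |A ∩ B| > 3 — false.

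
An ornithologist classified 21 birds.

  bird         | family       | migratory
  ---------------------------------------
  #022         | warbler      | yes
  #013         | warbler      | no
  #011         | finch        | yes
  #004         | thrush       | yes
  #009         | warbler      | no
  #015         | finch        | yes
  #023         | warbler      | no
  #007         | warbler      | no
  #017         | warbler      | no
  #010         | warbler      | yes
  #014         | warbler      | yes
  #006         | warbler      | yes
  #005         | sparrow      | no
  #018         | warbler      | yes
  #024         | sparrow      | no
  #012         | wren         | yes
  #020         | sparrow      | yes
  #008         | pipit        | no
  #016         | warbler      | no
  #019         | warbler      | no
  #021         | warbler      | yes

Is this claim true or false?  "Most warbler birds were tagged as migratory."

False

'Most warbler birds were tagged as migratory' holds iff |A ∩ B| > |A ∖ B|.
A (the restrictor) = {#022, #013, #009, #023, #007, #017, #010, #014, #006, #018, #016, #019, #021}, |A| = 13.
A ∩ B = {#022, #010, #014, #006, #018, #021}, so |A ∩ B| = 6.
A ∖ B = {#013, #009, #023, #007, #017, #016, #019}, so |A ∖ B| = 7.
6 < 7, so the statement is false.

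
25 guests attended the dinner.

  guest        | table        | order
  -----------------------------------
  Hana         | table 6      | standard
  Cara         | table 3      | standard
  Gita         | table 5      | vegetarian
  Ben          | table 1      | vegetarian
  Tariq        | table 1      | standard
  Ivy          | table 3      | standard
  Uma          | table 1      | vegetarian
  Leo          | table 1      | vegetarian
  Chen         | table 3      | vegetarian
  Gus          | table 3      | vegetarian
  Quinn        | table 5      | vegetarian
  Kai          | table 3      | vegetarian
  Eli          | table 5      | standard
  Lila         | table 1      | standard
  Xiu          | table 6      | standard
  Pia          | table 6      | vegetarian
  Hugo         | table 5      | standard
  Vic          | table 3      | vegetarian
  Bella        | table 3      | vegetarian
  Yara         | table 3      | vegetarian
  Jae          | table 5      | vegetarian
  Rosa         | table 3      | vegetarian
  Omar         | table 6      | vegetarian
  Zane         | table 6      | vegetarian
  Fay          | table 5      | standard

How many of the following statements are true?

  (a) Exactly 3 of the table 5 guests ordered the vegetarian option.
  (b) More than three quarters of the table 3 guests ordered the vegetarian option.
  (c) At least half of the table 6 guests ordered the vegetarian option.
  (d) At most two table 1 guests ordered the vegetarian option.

3

(a) table 5: |A| = 6, |A ∩ B| = 3; needs |A ∩ B| = 3 — true.
(b) table 3: |A| = 9, |A ∩ B| = 7; needs |A ∩ B| / |A| > 3/4 — true.
(c) table 6: |A| = 5, |A ∩ B| = 3; needs |A ∩ B| ≥ |A ∖ B| — true.
(d) table 1: |A| = 5, |A ∩ B| = 3; needs |A ∩ B| ≤ 2 — false.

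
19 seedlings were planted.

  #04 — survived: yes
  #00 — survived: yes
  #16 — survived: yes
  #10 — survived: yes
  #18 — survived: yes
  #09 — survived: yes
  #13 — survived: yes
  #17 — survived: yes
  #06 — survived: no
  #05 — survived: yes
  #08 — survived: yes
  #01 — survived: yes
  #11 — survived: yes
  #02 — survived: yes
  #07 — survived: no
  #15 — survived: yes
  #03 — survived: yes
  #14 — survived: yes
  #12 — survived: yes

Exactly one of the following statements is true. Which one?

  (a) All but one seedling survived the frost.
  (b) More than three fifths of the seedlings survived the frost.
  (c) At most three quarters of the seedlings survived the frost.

(b)

|A| = 19, |A ∩ B| = 17, |A ∖ B| = 2.
(a) requires |A ∖ B| = 1: false.
(b) requires |A ∩ B| / |A| > 3/5: true.
(c) requires |A ∩ B| / |A| ≤ 3/4: false.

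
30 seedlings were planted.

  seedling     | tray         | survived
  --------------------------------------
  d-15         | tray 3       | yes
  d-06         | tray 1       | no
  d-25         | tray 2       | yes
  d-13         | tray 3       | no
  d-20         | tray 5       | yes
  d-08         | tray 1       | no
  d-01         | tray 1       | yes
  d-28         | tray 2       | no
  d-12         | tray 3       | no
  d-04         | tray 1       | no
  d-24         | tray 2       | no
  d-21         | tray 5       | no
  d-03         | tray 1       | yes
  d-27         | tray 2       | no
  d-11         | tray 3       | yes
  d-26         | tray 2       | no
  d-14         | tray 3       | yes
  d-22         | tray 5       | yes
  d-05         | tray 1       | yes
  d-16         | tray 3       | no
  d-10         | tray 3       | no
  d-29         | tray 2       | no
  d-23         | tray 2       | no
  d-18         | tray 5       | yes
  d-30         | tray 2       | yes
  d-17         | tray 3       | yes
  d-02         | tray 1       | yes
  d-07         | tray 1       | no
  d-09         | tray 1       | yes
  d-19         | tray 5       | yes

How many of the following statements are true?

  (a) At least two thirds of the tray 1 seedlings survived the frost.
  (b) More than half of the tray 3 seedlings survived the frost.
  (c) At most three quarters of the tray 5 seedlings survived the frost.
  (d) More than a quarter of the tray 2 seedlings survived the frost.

(a) tray 1: |A| = 9, |A ∩ B| = 5; needs |A ∩ B| / |A| ≥ 2/3 — false.
(b) tray 3: |A| = 8, |A ∩ B| = 4; needs |A ∩ B| > |A ∖ B| — false.
(c) tray 5: |A| = 5, |A ∩ B| = 4; needs |A ∩ B| / |A| ≤ 3/4 — false.
(d) tray 2: |A| = 8, |A ∩ B| = 2; needs |A ∩ B| / |A| > 1/4 — false.

0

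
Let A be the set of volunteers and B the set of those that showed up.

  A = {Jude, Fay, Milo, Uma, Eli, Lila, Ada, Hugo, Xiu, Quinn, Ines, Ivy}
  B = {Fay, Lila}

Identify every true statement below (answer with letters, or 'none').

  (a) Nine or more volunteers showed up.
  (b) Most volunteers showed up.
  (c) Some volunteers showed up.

|A| = 12, |A ∩ B| = 2, |A ∖ B| = 10.
(a) |A ∩ B| ≥ 9: fails.
(b) |A ∩ B| > |A ∖ B|: fails.
(c) A ∩ B ≠ ∅ (|A ∩ B| ≥ 1): holds.

(c)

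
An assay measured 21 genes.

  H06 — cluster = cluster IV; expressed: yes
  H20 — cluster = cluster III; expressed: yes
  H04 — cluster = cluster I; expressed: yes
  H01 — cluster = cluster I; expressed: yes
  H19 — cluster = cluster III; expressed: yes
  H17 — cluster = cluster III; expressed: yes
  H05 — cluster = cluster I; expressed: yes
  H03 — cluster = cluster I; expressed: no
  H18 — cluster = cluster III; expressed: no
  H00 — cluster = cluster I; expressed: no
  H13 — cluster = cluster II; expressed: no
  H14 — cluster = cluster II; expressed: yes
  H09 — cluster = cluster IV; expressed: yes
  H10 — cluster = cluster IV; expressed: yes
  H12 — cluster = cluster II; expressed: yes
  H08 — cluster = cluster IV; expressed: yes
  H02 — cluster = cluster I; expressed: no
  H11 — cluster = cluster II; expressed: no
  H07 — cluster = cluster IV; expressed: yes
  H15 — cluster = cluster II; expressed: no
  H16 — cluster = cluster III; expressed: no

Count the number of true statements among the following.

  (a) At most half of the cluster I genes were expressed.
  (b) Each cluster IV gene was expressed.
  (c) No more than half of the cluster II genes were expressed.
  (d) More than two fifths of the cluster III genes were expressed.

(a) cluster I: |A| = 6, |A ∩ B| = 3; needs |A ∩ B| ≤ |A ∖ B| — true.
(b) cluster IV: |A| = 5, |A ∩ B| = 5; needs A ⊆ B, i.e. every element of A is in B (|A ∖ B| = 0) — true.
(c) cluster II: |A| = 5, |A ∩ B| = 2; needs |A ∩ B| ≤ |A ∖ B| — true.
(d) cluster III: |A| = 5, |A ∩ B| = 3; needs |A ∩ B| / |A| > 2/5 — true.

4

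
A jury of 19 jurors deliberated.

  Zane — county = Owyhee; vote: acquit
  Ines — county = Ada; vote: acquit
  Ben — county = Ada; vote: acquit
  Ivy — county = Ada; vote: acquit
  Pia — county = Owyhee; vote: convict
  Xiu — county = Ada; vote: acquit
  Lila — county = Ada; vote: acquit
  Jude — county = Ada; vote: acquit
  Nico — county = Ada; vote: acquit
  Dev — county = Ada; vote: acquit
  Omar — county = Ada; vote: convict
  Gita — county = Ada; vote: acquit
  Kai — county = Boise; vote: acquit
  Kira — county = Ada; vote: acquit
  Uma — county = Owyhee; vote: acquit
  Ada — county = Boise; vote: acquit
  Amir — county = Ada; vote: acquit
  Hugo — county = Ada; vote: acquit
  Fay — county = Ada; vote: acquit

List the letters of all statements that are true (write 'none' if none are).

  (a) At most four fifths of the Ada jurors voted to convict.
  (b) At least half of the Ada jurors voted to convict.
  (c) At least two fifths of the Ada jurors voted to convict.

(a)

|A| = 14, |A ∩ B| = 1, |A ∖ B| = 13.
(a) |A ∩ B| / |A| ≤ 4/5: holds.
(b) |A ∩ B| ≥ |A ∖ B|: fails.
(c) |A ∩ B| / |A| ≥ 2/5: fails.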